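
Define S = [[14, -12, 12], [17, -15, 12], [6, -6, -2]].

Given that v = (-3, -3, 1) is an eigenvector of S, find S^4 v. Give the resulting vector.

(-48, -48, 16)

First find the eigenvalue: Sv = (6, 6, -2) = -2·(-3, -3, 1), so λ = -2.
Then S^4 v = λ^4·v = (-2)^4·(-3, -3, 1) = 16·(-3, -3, 1) = (-48, -48, 16).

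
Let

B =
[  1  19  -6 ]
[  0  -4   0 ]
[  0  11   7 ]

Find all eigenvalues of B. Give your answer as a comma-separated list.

-4, 1, 7

The characteristic polynomial is p(s) = det(sI - B).
Expanding the 3×3 determinant: p(s) = s^3 - 4s^2 - 25s + 28.
Since p(-4) = 0, s = -4 is a root.
Dividing by (s + 4) leaves s^2 - 8s + 7.
The quadratic factors as (s - 1)·(s - 7).
Eigenvalues: -4, 1, 7.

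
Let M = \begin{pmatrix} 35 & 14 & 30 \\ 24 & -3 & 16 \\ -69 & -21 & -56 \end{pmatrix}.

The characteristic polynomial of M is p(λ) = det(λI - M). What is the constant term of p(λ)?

p(λ) = λ^3 + 24λ^2 + 173λ + 330.
The constant term is 330.

330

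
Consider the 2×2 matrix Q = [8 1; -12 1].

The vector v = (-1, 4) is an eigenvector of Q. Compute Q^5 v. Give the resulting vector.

First find the eigenvalue: Qv = (-4, 16) = 4·(-1, 4), so λ = 4.
Then Q^5 v = λ^5·v = 4^5·(-1, 4) = 1024·(-1, 4) = (-1024, 4096).

(-1024, 4096)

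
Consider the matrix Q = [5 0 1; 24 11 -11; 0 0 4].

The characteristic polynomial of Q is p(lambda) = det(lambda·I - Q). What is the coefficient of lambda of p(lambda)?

119

p(lambda) = lambda^3 - 20·lambda^2 + 119·lambda - 220.
The coefficient of lambda is 119.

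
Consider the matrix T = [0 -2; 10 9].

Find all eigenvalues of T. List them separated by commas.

det(T - rI) = (0 - r)(9 - r) - (-2)·(10) = r^2 - 9r + 20.
This factors as (r - 4)·(r - 5) = 0.
Eigenvalues: 4, 5.

4, 5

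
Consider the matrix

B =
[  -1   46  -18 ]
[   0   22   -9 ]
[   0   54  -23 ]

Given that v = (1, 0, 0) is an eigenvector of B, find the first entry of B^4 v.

1

First find the eigenvalue: Bv = (-1, 0, 0) = -1·(1, 0, 0), so λ = -1.
Then B^4 v = λ^4·v = (-1)^4·(1, 0, 0) = 1·(1, 0, 0) = (1, 0, 0).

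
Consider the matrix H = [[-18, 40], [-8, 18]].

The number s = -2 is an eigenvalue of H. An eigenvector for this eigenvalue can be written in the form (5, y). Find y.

We need (H + 2I)v = 0.
H + 2I = [[-16, 40], [-8, 20]].
Row 1: (-16)·5 + (40)·y = 0
Row 2: (-8)·5 + (20)·y = 0
Solving gives y = 2.
Check: H·(5, 2) = (-10, -4) = -2·(5, 2).

2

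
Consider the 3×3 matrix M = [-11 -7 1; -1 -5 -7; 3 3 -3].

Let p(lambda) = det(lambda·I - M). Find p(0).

p(0) = det(0·I − M) = det(−M) = (−1)^3·det(M).
det(M) = -216, so p(0) = 216.

216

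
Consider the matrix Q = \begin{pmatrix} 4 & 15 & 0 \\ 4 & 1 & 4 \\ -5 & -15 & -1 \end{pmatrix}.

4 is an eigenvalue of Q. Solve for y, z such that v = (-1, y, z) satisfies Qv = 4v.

We need (Q - 4I)v = 0.
Q - 4I = [[0, 15, 0], [4, -3, 4], [-5, -15, -5]].
Row 1: (0)·-1 + (15)·y + (0)·z = 0
Row 2: (4)·-1 + (-3)·y + (4)·z = 0
Row 3: (-5)·-1 + (-15)·y + (-5)·z = 0
Solving gives y = 0, z = 1.
Check: Q·(-1, 0, 1) = (-4, 0, 4) = 4·(-1, 0, 1).

0, 1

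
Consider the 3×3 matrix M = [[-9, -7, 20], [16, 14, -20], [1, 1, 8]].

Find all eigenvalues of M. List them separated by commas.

-2, 7, 8

Compute the characteristic polynomial p(r) = det(rI - M).
Expanding the 3×3 determinant: p(r) = r^3 - 13r^2 + 26r + 112.
Since p(8) = 0, r = 8 is a root.
Factor out (r - 8): p(r) = (r - 8)·(r^2 - 5r - 14).
The quadratic factors as (r + 2)·(r - 7).
Eigenvalues: -2, 7, 8.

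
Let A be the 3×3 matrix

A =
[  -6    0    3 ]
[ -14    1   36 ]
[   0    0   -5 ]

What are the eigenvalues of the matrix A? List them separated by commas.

-6, -5, 1

Compute the characteristic polynomial p(r) = det(rI - A).
Cofactor expansion gives p(r) = r^3 + 10r^2 + 19r - 30.
Rational-root test: r = 1 gives p(1) = 0.
Factor out (r - 1): p(r) = (r - 1)·(r^2 + 11r + 30).
The quadratic factors as (r + 6)·(r + 5).
Eigenvalues: -6, -5, 1.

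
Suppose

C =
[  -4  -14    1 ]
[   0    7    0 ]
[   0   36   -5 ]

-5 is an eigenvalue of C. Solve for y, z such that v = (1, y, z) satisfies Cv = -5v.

0, -1

We need (C + 5I)v = 0.
C + 5I = [[1, -14, 1], [0, 12, 0], [0, 36, 0]].
Row 1: (1)·1 + (-14)·y + (1)·z = 0
Row 2: (0)·1 + (12)·y + (0)·z = 0
Row 3: (0)·1 + (36)·y + (0)·z = 0
Solving gives y = 0, z = -1.
Check: C·(1, 0, -1) = (-5, 0, 5) = -5·(1, 0, -1).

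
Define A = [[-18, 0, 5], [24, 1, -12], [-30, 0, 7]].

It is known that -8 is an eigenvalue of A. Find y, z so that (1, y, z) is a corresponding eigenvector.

0, 2

We need (A + 8I)v = 0.
A + 8I = [[-10, 0, 5], [24, 9, -12], [-30, 0, 15]].
Row 1: (-10)·1 + (0)·y + (5)·z = 0
Row 2: (24)·1 + (9)·y + (-12)·z = 0
Row 3: (-30)·1 + (0)·y + (15)·z = 0
Solving gives y = 0, z = 2.
Check: A·(1, 0, 2) = (-8, 0, -16) = -8·(1, 0, 2).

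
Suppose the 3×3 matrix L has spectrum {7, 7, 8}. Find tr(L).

trace(L) is the sum of the eigenvalues: (7) + (7) + (8) = 22.

22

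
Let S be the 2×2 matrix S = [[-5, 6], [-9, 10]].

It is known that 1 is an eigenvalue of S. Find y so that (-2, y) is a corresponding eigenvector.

-2

We need (S - 1I)v = 0.
S - 1I = [[-6, 6], [-9, 9]].
Row 1: (-6)·-2 + (6)·y = 0
Row 2: (-9)·-2 + (9)·y = 0
Solving gives y = -2.
Check: S·(-2, -2) = (-2, -2) = 1·(-2, -2).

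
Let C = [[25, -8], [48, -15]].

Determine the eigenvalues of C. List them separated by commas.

det(C - μI) = (25 - μ)(-15 - μ) - (-8)·(48) = μ^2 - 10μ + 9.
This factors as (μ - 1)·(μ - 9) = 0.
Eigenvalues: 1, 9.

1, 9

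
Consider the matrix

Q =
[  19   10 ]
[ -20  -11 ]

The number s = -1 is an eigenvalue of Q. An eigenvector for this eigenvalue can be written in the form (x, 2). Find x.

We need (Q + 1I)v = 0.
Q + 1I = [[20, 10], [-20, -10]].
Row 1: (20)·x + (10)·2 = 0
Row 2: (-20)·x + (-10)·2 = 0
Solving gives x = -1.
Check: Q·(-1, 2) = (1, -2) = -1·(-1, 2).

-1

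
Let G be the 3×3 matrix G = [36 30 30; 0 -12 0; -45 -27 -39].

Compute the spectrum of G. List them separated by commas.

-12, -9, 6

The characteristic polynomial is p(λ) = det(λI - G).
Expanding the 3×3 determinant: p(λ) = λ^3 + 15λ^2 - 18λ - 648.
Rational-root test: λ = -9 gives p(-9) = 0.
Factor out (λ + 9): p(λ) = (λ + 9)·(λ^2 + 6λ - 72).
The quadratic factors as (λ + 12)·(λ - 6).
Eigenvalues: -12, -9, 6.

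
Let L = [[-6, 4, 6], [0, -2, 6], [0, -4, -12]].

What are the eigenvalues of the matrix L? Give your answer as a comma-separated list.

-8, -6, -6

Set up det(λI - L) = 0.
Cofactor expansion gives p(λ) = λ^3 + 20λ^2 + 132λ + 288.
Rational-root test: λ = -6 gives p(-6) = 0.
Dividing by (λ + 6) leaves λ^2 + 14λ + 48.
The quadratic factors as (λ + 8)·(λ + 6).
Eigenvalues: -8, -6, -6.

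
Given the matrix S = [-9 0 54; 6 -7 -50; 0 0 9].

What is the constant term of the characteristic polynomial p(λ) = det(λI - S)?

-567

p(0) = det(0·I − S) = det(−S) = (−1)^3·det(S).
det(S) = 567, so p(0) = -567.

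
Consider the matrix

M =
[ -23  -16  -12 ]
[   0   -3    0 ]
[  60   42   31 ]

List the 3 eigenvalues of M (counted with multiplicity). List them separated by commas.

The characteristic polynomial is p(t) = det(tI - M).
Cofactor expansion gives p(t) = t^3 - 5t^2 - 17t + 21.
Try t = -3: p(-3) = 0, so -3 is a root.
Dividing by (t + 3) leaves t^2 - 8t + 7.
The quadratic factors as (t - 1)·(t - 7).
Eigenvalues: -3, 1, 7.

-3, 1, 7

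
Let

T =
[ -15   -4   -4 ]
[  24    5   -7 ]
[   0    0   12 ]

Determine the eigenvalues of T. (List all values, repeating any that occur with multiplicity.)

The characteristic polynomial is p(s) = det(sI - T).
Cofactor expansion gives p(s) = s^3 - 2s^2 - 99s - 252.
Rational-root test: s = -3 gives p(-3) = 0.
Dividing by (s + 3) leaves s^2 - 5s - 84.
The quadratic factors as (s + 7)·(s - 12).
Eigenvalues: -7, -3, 12.

-7, -3, 12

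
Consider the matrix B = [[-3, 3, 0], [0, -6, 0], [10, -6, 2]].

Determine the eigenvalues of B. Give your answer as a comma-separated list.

-6, -3, 2

Set up det(lambda·I - B) = 0.
Expanding the 3×3 determinant: p(lambda) = lambda^3 + 7·lambda^2 - 36.
Since p(-3) = 0, lambda = -3 is a root.
Dividing by (lambda + 3) leaves lambda^2 + 4·lambda - 12.
The quadratic factors as (lambda + 6)·(lambda - 2).
Eigenvalues: -6, -3, 2.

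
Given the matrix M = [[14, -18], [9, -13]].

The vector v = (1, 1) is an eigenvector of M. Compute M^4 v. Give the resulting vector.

First find the eigenvalue: Mv = (-4, -4) = -4·(1, 1), so λ = -4.
Then M^4 v = λ^4·v = (-4)^4·(1, 1) = 256·(1, 1) = (256, 256).

(256, 256)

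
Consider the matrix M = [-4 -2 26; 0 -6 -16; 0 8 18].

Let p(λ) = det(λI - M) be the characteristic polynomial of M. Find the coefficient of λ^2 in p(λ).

-8

The coefficient of λ^2 of det(λI - M) is −trace(M).
trace(M) = (-4) + (-6) + (18) = 8, so the coefficient is -8.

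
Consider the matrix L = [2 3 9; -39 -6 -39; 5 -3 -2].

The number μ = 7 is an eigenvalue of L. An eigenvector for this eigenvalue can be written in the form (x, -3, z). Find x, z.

0, 1

We need (L - 7I)v = 0.
L - 7I = [[-5, 3, 9], [-39, -13, -39], [5, -3, -9]].
Row 1: (-5)·x + (3)·-3 + (9)·z = 0
Row 2: (-39)·x + (-13)·-3 + (-39)·z = 0
Row 3: (5)·x + (-3)·-3 + (-9)·z = 0
Solving gives x = 0, z = 1.
Check: L·(0, -3, 1) = (0, -21, 7) = 7·(0, -3, 1).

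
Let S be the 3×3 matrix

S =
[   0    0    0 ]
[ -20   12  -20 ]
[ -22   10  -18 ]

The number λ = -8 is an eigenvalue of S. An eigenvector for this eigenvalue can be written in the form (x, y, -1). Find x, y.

We need (S + 8I)v = 0.
S + 8I = [[8, 0, 0], [-20, 20, -20], [-22, 10, -10]].
Row 1: (8)·x + (0)·y + (0)·-1 = 0
Row 2: (-20)·x + (20)·y + (-20)·-1 = 0
Row 3: (-22)·x + (10)·y + (-10)·-1 = 0
Solving gives x = 0, y = -1.
Check: S·(0, -1, -1) = (0, 8, 8) = -8·(0, -1, -1).

0, -1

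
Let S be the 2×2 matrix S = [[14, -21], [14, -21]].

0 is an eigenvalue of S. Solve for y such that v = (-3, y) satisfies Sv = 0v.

-2

We need (S)v = 0.
S = [[14, -21], [14, -21]].
Row 1: (14)·-3 + (-21)·y = 0
Row 2: (14)·-3 + (-21)·y = 0
Solving gives y = -2.
Check: S·(-3, -2) = (0, 0) = 0·(-3, -2).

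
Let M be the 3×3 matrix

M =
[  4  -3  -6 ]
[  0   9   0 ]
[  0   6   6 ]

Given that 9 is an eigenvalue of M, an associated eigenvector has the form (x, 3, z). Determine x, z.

-9, 6

We need (M - 9I)v = 0.
M - 9I = [[-5, -3, -6], [0, 0, 0], [0, 6, -3]].
Row 1: (-5)·x + (-3)·3 + (-6)·z = 0
Row 2: (0)·x + (0)·3 + (0)·z = 0
Row 3: (0)·x + (6)·3 + (-3)·z = 0
Solving gives x = -9, z = 6.
Check: M·(-9, 3, 6) = (-81, 27, 54) = 9·(-9, 3, 6).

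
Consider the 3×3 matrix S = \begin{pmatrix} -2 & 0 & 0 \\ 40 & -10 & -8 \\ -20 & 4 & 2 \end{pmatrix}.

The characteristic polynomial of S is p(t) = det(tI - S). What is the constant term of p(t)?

24

p(t) = t^3 + 10t^2 + 28t + 24.
The constant term is 24.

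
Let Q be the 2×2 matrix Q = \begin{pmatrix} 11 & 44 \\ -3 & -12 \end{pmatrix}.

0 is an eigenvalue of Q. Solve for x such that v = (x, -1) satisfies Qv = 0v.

4

We need (Q)v = 0.
Q = [[11, 44], [-3, -12]].
Row 1: (11)·x + (44)·-1 = 0
Row 2: (-3)·x + (-12)·-1 = 0
Solving gives x = 4.
Check: Q·(4, -1) = (0, 0) = 0·(4, -1).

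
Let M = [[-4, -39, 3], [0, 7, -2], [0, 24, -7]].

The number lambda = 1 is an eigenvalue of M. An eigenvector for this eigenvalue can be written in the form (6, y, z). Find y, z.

We need (M - 1I)v = 0.
M - 1I = [[-5, -39, 3], [0, 6, -2], [0, 24, -8]].
Row 1: (-5)·6 + (-39)·y + (3)·z = 0
Row 2: (0)·6 + (6)·y + (-2)·z = 0
Row 3: (0)·6 + (24)·y + (-8)·z = 0
Solving gives y = -1, z = -3.
Check: M·(6, -1, -3) = (6, -1, -3) = 1·(6, -1, -3).

-1, -3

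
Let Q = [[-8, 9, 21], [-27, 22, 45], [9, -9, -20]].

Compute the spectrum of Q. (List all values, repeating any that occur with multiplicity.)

Set up det(tI - Q) = 0.
Expanding the 3×3 determinant: p(t) = t^3 + 6t^2 + 3t - 10.
Try t = -2: p(-2) = 0, so -2 is a root.
Dividing by (t + 2) leaves t^2 + 4t - 5.
The quadratic factors as (t + 5)·(t - 1).
Eigenvalues: -5, -2, 1.

-5, -2, 1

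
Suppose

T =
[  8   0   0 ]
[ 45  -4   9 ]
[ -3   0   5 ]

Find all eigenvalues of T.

Compute the characteristic polynomial p(r) = det(rI - T).
Cofactor expansion gives p(r) = r^3 - 9r^2 - 12r + 160.
Rational-root test: r = -4 gives p(-4) = 0.
Dividing by (r + 4) leaves r^2 - 13r + 40.
The quadratic factors as (r - 5)·(r - 8).
Eigenvalues: -4, 5, 8.

-4, 5, 8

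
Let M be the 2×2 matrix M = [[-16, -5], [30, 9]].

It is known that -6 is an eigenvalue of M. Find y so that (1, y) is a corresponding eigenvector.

We need (M + 6I)v = 0.
M + 6I = [[-10, -5], [30, 15]].
Row 1: (-10)·1 + (-5)·y = 0
Row 2: (30)·1 + (15)·y = 0
Solving gives y = -2.
Check: M·(1, -2) = (-6, 12) = -6·(1, -2).

-2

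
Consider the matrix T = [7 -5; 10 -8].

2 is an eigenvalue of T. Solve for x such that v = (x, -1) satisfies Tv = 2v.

-1

We need (T - 2I)v = 0.
T - 2I = [[5, -5], [10, -10]].
Row 1: (5)·x + (-5)·-1 = 0
Row 2: (10)·x + (-10)·-1 = 0
Solving gives x = -1.
Check: T·(-1, -1) = (-2, -2) = 2·(-1, -1).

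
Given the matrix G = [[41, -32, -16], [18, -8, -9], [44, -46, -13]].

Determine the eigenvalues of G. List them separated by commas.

Compute the characteristic polynomial p(lambda) = det(lambda·I - G).
Expanding the 3×3 determinant: p(lambda) = lambda^3 - 20·lambda^2 + 109·lambda - 90.
Try lambda = 9: p(9) = 0, so 9 is a root.
Factor out (lambda - 9): p(lambda) = (lambda - 9)·(lambda^2 - 11·lambda + 10).
The quadratic factors as (lambda - 1)·(lambda - 10).
Eigenvalues: 1, 9, 10.

1, 9, 10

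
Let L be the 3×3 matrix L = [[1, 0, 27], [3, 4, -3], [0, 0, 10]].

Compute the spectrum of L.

The characteristic polynomial is p(lambda) = det(lambda·I - L).
Expanding along the first row, p(lambda) = lambda^3 - 15·lambda^2 + 54·lambda - 40.
Rational-root test: lambda = 10 gives p(10) = 0.
Factor out (lambda - 10): p(lambda) = (lambda - 10)·(lambda^2 - 5·lambda + 4).
The quadratic factors as (lambda - 1)·(lambda - 4).
Eigenvalues: 1, 4, 10.

1, 4, 10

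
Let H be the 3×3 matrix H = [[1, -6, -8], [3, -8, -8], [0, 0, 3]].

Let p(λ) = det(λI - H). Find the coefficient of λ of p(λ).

-11

p(λ) = λ^3 + 4λ^2 - 11λ - 30.
The coefficient of λ is -11.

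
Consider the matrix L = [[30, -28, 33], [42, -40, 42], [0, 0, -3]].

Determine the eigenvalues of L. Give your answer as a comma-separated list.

-12, -3, 2

The characteristic polynomial is p(lambda) = det(lambda·I - L).
Cofactor expansion gives p(lambda) = lambda^3 + 13·lambda^2 + 6·lambda - 72.
Rational-root test: lambda = -12 gives p(-12) = 0.
Factor out (lambda + 12): p(lambda) = (lambda + 12)·(lambda^2 + lambda - 6).
The quadratic factors as (lambda + 3)·(lambda - 2).
Eigenvalues: -12, -3, 2.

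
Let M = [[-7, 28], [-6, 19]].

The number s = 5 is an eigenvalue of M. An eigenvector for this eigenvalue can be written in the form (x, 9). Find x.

We need (M - 5I)v = 0.
M - 5I = [[-12, 28], [-6, 14]].
Row 1: (-12)·x + (28)·9 = 0
Row 2: (-6)·x + (14)·9 = 0
Solving gives x = 21.
Check: M·(21, 9) = (105, 45) = 5·(21, 9).

21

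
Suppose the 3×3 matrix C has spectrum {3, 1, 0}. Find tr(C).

trace(C) is the sum of the eigenvalues: (3) + (1) + (0) = 4.

4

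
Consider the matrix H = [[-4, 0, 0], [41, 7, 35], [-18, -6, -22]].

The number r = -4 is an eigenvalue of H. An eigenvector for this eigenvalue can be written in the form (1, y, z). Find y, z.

We need (H + 4I)v = 0.
H + 4I = [[0, 0, 0], [41, 11, 35], [-18, -6, -18]].
Row 1: (0)·1 + (0)·y + (0)·z = 0
Row 2: (41)·1 + (11)·y + (35)·z = 0
Row 3: (-18)·1 + (-6)·y + (-18)·z = 0
Solving gives y = 9, z = -4.
Check: H·(1, 9, -4) = (-4, -36, 16) = -4·(1, 9, -4).

9, -4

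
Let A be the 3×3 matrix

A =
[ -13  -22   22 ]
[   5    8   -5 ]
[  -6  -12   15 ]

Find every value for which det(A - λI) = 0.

Set up det(μI - A) = 0.
Expanding along the first row, p(μ) = μ^3 - 10μ^2 + 3μ + 54.
Since p(9) = 0, μ = 9 is a root.
Dividing by (μ - 9) leaves μ^2 - μ - 6.
The quadratic factors as (μ + 2)·(μ - 3).
Eigenvalues: -2, 3, 9.

-2, 3, 9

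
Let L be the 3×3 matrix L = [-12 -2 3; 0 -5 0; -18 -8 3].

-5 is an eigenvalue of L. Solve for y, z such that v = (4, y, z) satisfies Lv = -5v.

We need (L + 5I)v = 0.
L + 5I = [[-7, -2, 3], [0, 0, 0], [-18, -8, 8]].
Row 1: (-7)·4 + (-2)·y + (3)·z = 0
Row 2: (0)·4 + (0)·y + (0)·z = 0
Row 3: (-18)·4 + (-8)·y + (8)·z = 0
Solving gives y = 1, z = 10.
Check: L·(4, 1, 10) = (-20, -5, -50) = -5·(4, 1, 10).

1, 10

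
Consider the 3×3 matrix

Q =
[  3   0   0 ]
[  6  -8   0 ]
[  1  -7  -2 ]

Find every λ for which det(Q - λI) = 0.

Q is lower triangular, so its eigenvalues are the diagonal entries.
Diagonal: 3, -8, -2.

-8, -2, 3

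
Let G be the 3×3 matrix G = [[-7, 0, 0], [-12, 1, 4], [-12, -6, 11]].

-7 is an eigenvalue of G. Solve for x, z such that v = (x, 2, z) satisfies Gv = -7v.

2, 2

We need (G + 7I)v = 0.
G + 7I = [[0, 0, 0], [-12, 8, 4], [-12, -6, 18]].
Row 1: (0)·x + (0)·2 + (0)·z = 0
Row 2: (-12)·x + (8)·2 + (4)·z = 0
Row 3: (-12)·x + (-6)·2 + (18)·z = 0
Solving gives x = 2, z = 2.
Check: G·(2, 2, 2) = (-14, -14, -14) = -7·(2, 2, 2).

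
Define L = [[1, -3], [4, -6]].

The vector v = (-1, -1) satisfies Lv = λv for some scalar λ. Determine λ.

Compute Lv: L·(-1, -1) = (2, 2).
Since Lv = λv, compare component 1: 2 = λ·-1, so λ = -2.

-2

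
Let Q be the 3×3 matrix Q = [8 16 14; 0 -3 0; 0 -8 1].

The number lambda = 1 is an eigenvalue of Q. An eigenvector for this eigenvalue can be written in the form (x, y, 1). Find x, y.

We need (Q - 1I)v = 0.
Q - 1I = [[7, 16, 14], [0, -4, 0], [0, -8, 0]].
Row 1: (7)·x + (16)·y + (14)·1 = 0
Row 2: (0)·x + (-4)·y + (0)·1 = 0
Row 3: (0)·x + (-8)·y + (0)·1 = 0
Solving gives x = -2, y = 0.
Check: Q·(-2, 0, 1) = (-2, 0, 1) = 1·(-2, 0, 1).

-2, 0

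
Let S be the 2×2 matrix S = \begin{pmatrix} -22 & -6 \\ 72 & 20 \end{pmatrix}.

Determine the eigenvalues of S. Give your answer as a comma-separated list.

-4, 2

det(S - μI) = (-22 - μ)(20 - μ) - (-6)·(72) = μ^2 + 2μ - 8.
This factors as (μ + 4)·(μ - 2) = 0.
Eigenvalues: -4, 2.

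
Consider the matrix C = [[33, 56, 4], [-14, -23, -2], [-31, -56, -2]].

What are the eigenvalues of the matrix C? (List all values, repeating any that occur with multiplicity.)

1, 2, 5

Set up det(tI - C) = 0.
Expanding the 3×3 determinant: p(t) = t^3 - 8t^2 + 17t - 10.
Rational-root test: t = 2 gives p(2) = 0.
Dividing by (t - 2) leaves t^2 - 6t + 5.
The quadratic factors as (t - 1)·(t - 5).
Eigenvalues: 1, 2, 5.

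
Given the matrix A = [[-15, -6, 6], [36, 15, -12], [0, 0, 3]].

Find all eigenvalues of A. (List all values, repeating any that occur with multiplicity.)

The characteristic polynomial is p(s) = det(sI - A).
Expanding along the first row, p(s) = s^3 - 3s^2 - 9s + 27.
Rational-root test: s = 3 gives p(3) = 0.
Factor out (s - 3): p(s) = (s - 3)·(s^2 - 9).
The quadratic factors as (s + 3)·(s - 3).
Eigenvalues: -3, 3, 3.

-3, 3, 3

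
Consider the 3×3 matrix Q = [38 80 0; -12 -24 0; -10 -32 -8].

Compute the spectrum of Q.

The characteristic polynomial is p(μ) = det(μI - Q).
Expanding along the first row, p(μ) = μ^3 - 6μ^2 - 64μ + 384.
Try μ = 8: p(8) = 0, so 8 is a root.
Factor out (μ - 8): p(μ) = (μ - 8)·(μ^2 + 2μ - 48).
The quadratic factors as (μ + 8)·(μ - 6).
Eigenvalues: -8, 6, 8.

-8, 6, 8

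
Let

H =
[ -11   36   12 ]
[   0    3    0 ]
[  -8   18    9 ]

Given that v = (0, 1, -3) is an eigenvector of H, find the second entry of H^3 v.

First find the eigenvalue: Hv = (0, 3, -9) = 3·(0, 1, -3), so λ = 3.
Then H^3 v = λ^3·v = 3^3·(0, 1, -3) = 27·(0, 1, -3) = (0, 27, -81).

27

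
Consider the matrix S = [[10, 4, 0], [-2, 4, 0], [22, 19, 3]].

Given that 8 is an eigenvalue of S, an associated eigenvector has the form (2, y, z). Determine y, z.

We need (S - 8I)v = 0.
S - 8I = [[2, 4, 0], [-2, -4, 0], [22, 19, -5]].
Row 1: (2)·2 + (4)·y + (0)·z = 0
Row 2: (-2)·2 + (-4)·y + (0)·z = 0
Row 3: (22)·2 + (19)·y + (-5)·z = 0
Solving gives y = -1, z = 5.
Check: S·(2, -1, 5) = (16, -8, 40) = 8·(2, -1, 5).

-1, 5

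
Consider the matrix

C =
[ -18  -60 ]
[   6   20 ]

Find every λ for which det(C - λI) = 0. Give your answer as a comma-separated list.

0, 2

det(C - rI) = (-18 - r)(20 - r) - (-60)·(6) = r^2 - 2r.
This factors as r·(r - 2) = 0.
Eigenvalues: 0, 2.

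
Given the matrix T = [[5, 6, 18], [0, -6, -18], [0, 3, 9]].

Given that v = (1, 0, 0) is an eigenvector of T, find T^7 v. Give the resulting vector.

(78125, 0, 0)

First find the eigenvalue: Tv = (5, 0, 0) = 5·(1, 0, 0), so λ = 5.
Then T^7 v = λ^7·v = 5^7·(1, 0, 0) = 78125·(1, 0, 0) = (78125, 0, 0).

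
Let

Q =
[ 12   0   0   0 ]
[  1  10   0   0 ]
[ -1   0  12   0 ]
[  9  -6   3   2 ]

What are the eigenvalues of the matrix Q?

Q is lower triangular, so its eigenvalues are the diagonal entries.
Diagonal: 12, 10, 12, 2.

2, 10, 12, 12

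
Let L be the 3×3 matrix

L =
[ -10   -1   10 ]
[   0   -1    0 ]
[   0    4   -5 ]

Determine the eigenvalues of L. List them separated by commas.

-10, -5, -1

Compute the characteristic polynomial p(lambda) = det(lambda·I - L).
Expanding along the first row, p(lambda) = lambda^3 + 16·lambda^2 + 65·lambda + 50.
Since p(-1) = 0, lambda = -1 is a root.
Factor out (lambda + 1): p(lambda) = (lambda + 1)·(lambda^2 + 15·lambda + 50).
The quadratic factors as (lambda + 10)·(lambda + 5).
Eigenvalues: -10, -5, -1.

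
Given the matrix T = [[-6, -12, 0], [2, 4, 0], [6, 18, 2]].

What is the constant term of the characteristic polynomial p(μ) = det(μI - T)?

0

p(0) = det(0·I − T) = det(−T) = (−1)^3·det(T).
det(T) = 0, so p(0) = 0.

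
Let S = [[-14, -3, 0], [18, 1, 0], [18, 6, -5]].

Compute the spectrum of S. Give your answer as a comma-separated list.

Compute the characteristic polynomial p(lambda) = det(lambda·I - S).
Expanding along the first row, p(lambda) = lambda^3 + 18·lambda^2 + 105·lambda + 200.
Try lambda = -8: p(-8) = 0, so -8 is a root.
Dividing by (lambda + 8) leaves lambda^2 + 10·lambda + 25.
The quadratic factor is (lambda + 5)^2.
Eigenvalues: -8, -5, -5.

-8, -5, -5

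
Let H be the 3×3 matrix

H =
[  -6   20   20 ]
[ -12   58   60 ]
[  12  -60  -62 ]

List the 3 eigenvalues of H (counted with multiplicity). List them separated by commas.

Set up det(tI - H) = 0.
Expanding the 3×3 determinant: p(t) = t^3 + 10t^2 + 28t + 24.
Since p(-6) = 0, t = -6 is a root.
Factor out (t + 6): p(t) = (t + 6)·(t^2 + 4t + 4).
The quadratic factor is (t + 2)^2.
Eigenvalues: -6, -2, -2.

-6, -2, -2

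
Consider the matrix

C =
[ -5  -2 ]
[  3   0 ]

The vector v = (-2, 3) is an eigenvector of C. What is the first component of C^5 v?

64

First find the eigenvalue: Cv = (4, -6) = -2·(-2, 3), so λ = -2.
Then C^5 v = λ^5·v = (-2)^5·(-2, 3) = -32·(-2, 3) = (64, -96).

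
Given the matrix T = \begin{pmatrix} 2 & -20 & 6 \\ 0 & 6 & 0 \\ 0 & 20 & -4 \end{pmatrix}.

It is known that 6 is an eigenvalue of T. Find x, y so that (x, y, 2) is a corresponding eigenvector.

We need (T - 6I)v = 0.
T - 6I = [[-4, -20, 6], [0, 0, 0], [0, 20, -10]].
Row 1: (-4)·x + (-20)·y + (6)·2 = 0
Row 2: (0)·x + (0)·y + (0)·2 = 0
Row 3: (0)·x + (20)·y + (-10)·2 = 0
Solving gives x = -2, y = 1.
Check: T·(-2, 1, 2) = (-12, 6, 12) = 6·(-2, 1, 2).

-2, 1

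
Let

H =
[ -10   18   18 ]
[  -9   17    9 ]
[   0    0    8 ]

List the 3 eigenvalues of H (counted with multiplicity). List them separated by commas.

-1, 8, 8

Compute the characteristic polynomial p(λ) = det(λI - H).
Cofactor expansion gives p(λ) = λ^3 - 15λ^2 + 48λ + 64.
Try λ = -1: p(-1) = 0, so -1 is a root.
Factor out (λ + 1): p(λ) = (λ + 1)·(λ^2 - 16λ + 64).
The quadratic factor is (λ - 8)^2.
Eigenvalues: -1, 8, 8.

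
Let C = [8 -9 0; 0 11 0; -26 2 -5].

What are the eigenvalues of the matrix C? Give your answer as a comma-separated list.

-5, 8, 11

Set up det(μI - C) = 0.
Cofactor expansion gives p(μ) = μ^3 - 14μ^2 - 7μ + 440.
Since p(-5) = 0, μ = -5 is a root.
Factor out (μ + 5): p(μ) = (μ + 5)·(μ^2 - 19μ + 88).
The quadratic factors as (μ - 8)·(μ - 11).
Eigenvalues: -5, 8, 11.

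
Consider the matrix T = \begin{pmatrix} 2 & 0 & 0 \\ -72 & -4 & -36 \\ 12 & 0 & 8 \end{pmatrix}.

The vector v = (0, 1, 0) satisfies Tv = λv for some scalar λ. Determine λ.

Compute Tv: T·(0, 1, 0) = (0, -4, 0).
Since Tv = λv, compare component 2: -4 = λ·1, so λ = -4.

-4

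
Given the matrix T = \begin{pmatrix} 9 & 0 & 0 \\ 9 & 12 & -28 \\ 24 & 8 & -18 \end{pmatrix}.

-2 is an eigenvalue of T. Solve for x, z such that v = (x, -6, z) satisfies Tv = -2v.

We need (T + 2I)v = 0.
T + 2I = [[11, 0, 0], [9, 14, -28], [24, 8, -16]].
Row 1: (11)·x + (0)·-6 + (0)·z = 0
Row 2: (9)·x + (14)·-6 + (-28)·z = 0
Row 3: (24)·x + (8)·-6 + (-16)·z = 0
Solving gives x = 0, z = -3.
Check: T·(0, -6, -3) = (0, 12, 6) = -2·(0, -6, -3).

0, -3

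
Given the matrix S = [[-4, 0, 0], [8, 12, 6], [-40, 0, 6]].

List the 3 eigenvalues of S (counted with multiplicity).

Compute the characteristic polynomial p(s) = det(sI - S).
Expanding the 3×3 determinant: p(s) = s^3 - 14s^2 + 288.
Rational-root test: s = -4 gives p(-4) = 0.
Dividing by (s + 4) leaves s^2 - 18s + 72.
The quadratic factors as (s - 6)·(s - 12).
Eigenvalues: -4, 6, 12.

-4, 6, 12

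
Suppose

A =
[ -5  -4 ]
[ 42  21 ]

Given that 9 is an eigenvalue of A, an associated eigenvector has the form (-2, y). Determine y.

7

We need (A - 9I)v = 0.
A - 9I = [[-14, -4], [42, 12]].
Row 1: (-14)·-2 + (-4)·y = 0
Row 2: (42)·-2 + (12)·y = 0
Solving gives y = 7.
Check: A·(-2, 7) = (-18, 63) = 9·(-2, 7).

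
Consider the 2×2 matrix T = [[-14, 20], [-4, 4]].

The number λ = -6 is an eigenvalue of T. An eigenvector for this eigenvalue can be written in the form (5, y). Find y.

2

We need (T + 6I)v = 0.
T + 6I = [[-8, 20], [-4, 10]].
Row 1: (-8)·5 + (20)·y = 0
Row 2: (-4)·5 + (10)·y = 0
Solving gives y = 2.
Check: T·(5, 2) = (-30, -12) = -6·(5, 2).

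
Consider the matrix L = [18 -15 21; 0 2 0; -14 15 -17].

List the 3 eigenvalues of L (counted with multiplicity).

The characteristic polynomial is p(λ) = det(λI - L).
Cofactor expansion gives p(λ) = λ^3 - 3λ^2 - 10λ + 24.
Since p(2) = 0, λ = 2 is a root.
Factor out (λ - 2): p(λ) = (λ - 2)·(λ^2 - λ - 12).
The quadratic factors as (λ + 3)·(λ - 4).
Eigenvalues: -3, 2, 4.

-3, 2, 4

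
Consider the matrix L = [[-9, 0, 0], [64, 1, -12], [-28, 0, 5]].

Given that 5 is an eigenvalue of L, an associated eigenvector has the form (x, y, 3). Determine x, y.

0, -9

We need (L - 5I)v = 0.
L - 5I = [[-14, 0, 0], [64, -4, -12], [-28, 0, 0]].
Row 1: (-14)·x + (0)·y + (0)·3 = 0
Row 2: (64)·x + (-4)·y + (-12)·3 = 0
Row 3: (-28)·x + (0)·y + (0)·3 = 0
Solving gives x = 0, y = -9.
Check: L·(0, -9, 3) = (0, -45, 15) = 5·(0, -9, 3).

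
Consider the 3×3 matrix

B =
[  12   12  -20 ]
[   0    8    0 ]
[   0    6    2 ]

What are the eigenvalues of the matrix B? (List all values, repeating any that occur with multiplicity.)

Compute the characteristic polynomial p(λ) = det(λI - B).
Expanding the 3×3 determinant: p(λ) = λ^3 - 22λ^2 + 136λ - 192.
Try λ = 2: p(2) = 0, so 2 is a root.
Dividing by (λ - 2) leaves λ^2 - 20λ + 96.
The quadratic factors as (λ - 8)·(λ - 12).
Eigenvalues: 2, 8, 12.

2, 8, 12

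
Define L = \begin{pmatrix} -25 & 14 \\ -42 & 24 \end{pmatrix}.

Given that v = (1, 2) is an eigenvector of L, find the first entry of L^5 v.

243

First find the eigenvalue: Lv = (3, 6) = 3·(1, 2), so λ = 3.
Then L^5 v = λ^5·v = 3^5·(1, 2) = 243·(1, 2) = (243, 486).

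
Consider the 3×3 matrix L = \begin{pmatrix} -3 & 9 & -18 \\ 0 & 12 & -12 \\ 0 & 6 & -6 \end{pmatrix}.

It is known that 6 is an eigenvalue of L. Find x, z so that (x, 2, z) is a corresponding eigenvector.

We need (L - 6I)v = 0.
L - 6I = [[-9, 9, -18], [0, 6, -12], [0, 6, -12]].
Row 1: (-9)·x + (9)·2 + (-18)·z = 0
Row 2: (0)·x + (6)·2 + (-12)·z = 0
Row 3: (0)·x + (6)·2 + (-12)·z = 0
Solving gives x = 0, z = 1.
Check: L·(0, 2, 1) = (0, 12, 6) = 6·(0, 2, 1).

0, 1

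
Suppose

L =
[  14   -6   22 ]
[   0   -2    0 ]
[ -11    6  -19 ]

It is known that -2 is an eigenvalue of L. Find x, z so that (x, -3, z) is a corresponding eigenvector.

We need (L + 2I)v = 0.
L + 2I = [[16, -6, 22], [0, 0, 0], [-11, 6, -17]].
Row 1: (16)·x + (-6)·-3 + (22)·z = 0
Row 2: (0)·x + (0)·-3 + (0)·z = 0
Row 3: (-11)·x + (6)·-3 + (-17)·z = 0
Solving gives x = 3, z = -3.
Check: L·(3, -3, -3) = (-6, 6, 6) = -2·(3, -3, -3).

3, -3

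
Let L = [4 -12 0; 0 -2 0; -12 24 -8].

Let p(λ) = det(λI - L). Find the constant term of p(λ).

p(λ) = λ^3 + 6λ^2 - 24λ - 64.
The constant term is -64.

-64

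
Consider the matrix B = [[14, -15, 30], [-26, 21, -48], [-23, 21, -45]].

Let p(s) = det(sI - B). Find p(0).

18

p(0) = det(0·I − B) = det(−B) = (−1)^3·det(B).
det(B) = -18, so p(0) = 18.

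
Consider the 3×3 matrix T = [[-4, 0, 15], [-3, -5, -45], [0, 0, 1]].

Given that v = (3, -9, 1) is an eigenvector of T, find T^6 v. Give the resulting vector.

(3, -9, 1)

First find the eigenvalue: Tv = (3, -9, 1) = 1·(3, -9, 1), so λ = 1.
Then T^6 v = λ^6·v = 1^6·(3, -9, 1) = 1·(3, -9, 1) = (3, -9, 1).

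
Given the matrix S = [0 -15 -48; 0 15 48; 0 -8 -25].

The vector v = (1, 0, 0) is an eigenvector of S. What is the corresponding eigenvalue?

0

Compute Sv: S·(1, 0, 0) = (0, 0, 0).
Since Sv = λv, compare component 1: 0 = λ·1, so λ = 0.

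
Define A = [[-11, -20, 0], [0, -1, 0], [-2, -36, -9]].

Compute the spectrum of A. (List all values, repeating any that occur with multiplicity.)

-11, -9, -1

Set up det(μI - A) = 0.
Expanding along the first row, p(μ) = μ^3 + 21μ^2 + 119μ + 99.
Rational-root test: μ = -9 gives p(-9) = 0.
Factor out (μ + 9): p(μ) = (μ + 9)·(μ^2 + 12μ + 11).
The quadratic factors as (μ + 11)·(μ + 1).
Eigenvalues: -11, -9, -1.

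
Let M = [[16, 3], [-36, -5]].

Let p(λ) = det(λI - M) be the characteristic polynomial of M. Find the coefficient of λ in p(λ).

-11

The coefficient of λ of det(λI - M) is −trace(M).
trace(M) = (16) + (-5) = 11, so the coefficient is -11.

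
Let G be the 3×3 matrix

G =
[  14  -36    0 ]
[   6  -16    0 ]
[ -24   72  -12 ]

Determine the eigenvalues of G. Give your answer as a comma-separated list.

-12, -4, 2

Set up det(rI - G) = 0.
Cofactor expansion gives p(r) = r^3 + 14r^2 + 16r - 96.
Try r = 2: p(2) = 0, so 2 is a root.
Dividing by (r - 2) leaves r^2 + 16r + 48.
The quadratic factors as (r + 12)·(r + 4).
Eigenvalues: -12, -4, 2.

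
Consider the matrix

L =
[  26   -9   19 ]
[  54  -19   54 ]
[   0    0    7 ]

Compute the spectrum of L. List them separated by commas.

Compute the characteristic polynomial p(lambda) = det(lambda·I - L).
Expanding the 3×3 determinant: p(lambda) = lambda^3 - 14·lambda^2 + 41·lambda + 56.
Since p(7) = 0, lambda = 7 is a root.
Dividing by (lambda - 7) leaves lambda^2 - 7·lambda - 8.
The quadratic factors as (lambda + 1)·(lambda - 8).
Eigenvalues: -1, 7, 8.

-1, 7, 8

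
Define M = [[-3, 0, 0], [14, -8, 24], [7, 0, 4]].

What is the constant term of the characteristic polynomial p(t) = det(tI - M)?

-96

p(0) = det(0·I − M) = det(−M) = (−1)^3·det(M).
det(M) = 96, so p(0) = -96.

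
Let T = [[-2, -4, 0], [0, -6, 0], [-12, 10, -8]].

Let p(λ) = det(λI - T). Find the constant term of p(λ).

p(λ) = λ^3 + 16λ^2 + 76λ + 96.
The constant term is 96.

96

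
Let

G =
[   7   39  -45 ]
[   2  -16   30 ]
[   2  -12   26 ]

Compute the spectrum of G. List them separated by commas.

Set up det(sI - G) = 0.
Expanding along the first row, p(s) = s^3 - 17s^2 + 26s + 440.
Since p(-4) = 0, s = -4 is a root.
Factor out (s + 4): p(s) = (s + 4)·(s^2 - 21s + 110).
The quadratic factors as (s - 10)·(s - 11).
Eigenvalues: -4, 10, 11.

-4, 10, 11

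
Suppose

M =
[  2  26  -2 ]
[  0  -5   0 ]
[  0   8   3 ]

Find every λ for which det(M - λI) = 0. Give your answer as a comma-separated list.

-5, 2, 3

Compute the characteristic polynomial p(λ) = det(λI - M).
Expanding along the first row, p(λ) = λ^3 - 19λ + 30.
Since p(3) = 0, λ = 3 is a root.
Factor out (λ - 3): p(λ) = (λ - 3)·(λ^2 + 3λ - 10).
The quadratic factors as (λ + 5)·(λ - 2).
Eigenvalues: -5, 2, 3.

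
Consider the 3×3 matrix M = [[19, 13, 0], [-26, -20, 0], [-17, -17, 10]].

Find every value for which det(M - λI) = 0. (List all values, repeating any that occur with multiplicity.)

-7, 6, 10

The characteristic polynomial is p(r) = det(rI - M).
Cofactor expansion gives p(r) = r^3 - 9r^2 - 52r + 420.
Try r = -7: p(-7) = 0, so -7 is a root.
Dividing by (r + 7) leaves r^2 - 16r + 60.
The quadratic factors as (r - 6)·(r - 10).
Eigenvalues: -7, 6, 10.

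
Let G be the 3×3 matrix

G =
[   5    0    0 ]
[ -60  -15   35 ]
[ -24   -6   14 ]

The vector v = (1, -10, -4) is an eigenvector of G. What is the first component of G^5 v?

3125

First find the eigenvalue: Gv = (5, -50, -20) = 5·(1, -10, -4), so λ = 5.
Then G^5 v = λ^5·v = 5^5·(1, -10, -4) = 3125·(1, -10, -4) = (3125, -31250, -12500).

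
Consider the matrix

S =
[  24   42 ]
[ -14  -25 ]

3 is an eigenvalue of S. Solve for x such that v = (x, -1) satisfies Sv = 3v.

We need (S - 3I)v = 0.
S - 3I = [[21, 42], [-14, -28]].
Row 1: (21)·x + (42)·-1 = 0
Row 2: (-14)·x + (-28)·-1 = 0
Solving gives x = 2.
Check: S·(2, -1) = (6, -3) = 3·(2, -1).

2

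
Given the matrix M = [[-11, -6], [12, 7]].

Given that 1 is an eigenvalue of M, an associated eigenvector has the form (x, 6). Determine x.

We need (M - 1I)v = 0.
M - 1I = [[-12, -6], [12, 6]].
Row 1: (-12)·x + (-6)·6 = 0
Row 2: (12)·x + (6)·6 = 0
Solving gives x = -3.
Check: M·(-3, 6) = (-3, 6) = 1·(-3, 6).

-3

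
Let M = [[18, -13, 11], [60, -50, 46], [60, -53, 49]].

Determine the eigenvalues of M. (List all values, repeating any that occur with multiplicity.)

The characteristic polynomial is p(λ) = det(λI - M).
Cofactor expansion gives p(λ) = λ^3 - 17λ^2 + 90λ - 144.
Rational-root test: λ = 3 gives p(3) = 0.
Factor out (λ - 3): p(λ) = (λ - 3)·(λ^2 - 14λ + 48).
The quadratic factors as (λ - 6)·(λ - 8).
Eigenvalues: 3, 6, 8.

3, 6, 8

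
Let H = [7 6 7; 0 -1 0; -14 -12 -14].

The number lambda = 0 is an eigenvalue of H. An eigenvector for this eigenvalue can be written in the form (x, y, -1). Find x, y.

1, 0

We need (H)v = 0.
H = [[7, 6, 7], [0, -1, 0], [-14, -12, -14]].
Row 1: (7)·x + (6)·y + (7)·-1 = 0
Row 2: (0)·x + (-1)·y + (0)·-1 = 0
Row 3: (-14)·x + (-12)·y + (-14)·-1 = 0
Solving gives x = 1, y = 0.
Check: H·(1, 0, -1) = (0, 0, 0) = 0·(1, 0, -1).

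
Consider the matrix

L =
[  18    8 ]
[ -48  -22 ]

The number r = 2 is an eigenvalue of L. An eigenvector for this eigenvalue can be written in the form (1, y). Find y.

-2

We need (L - 2I)v = 0.
L - 2I = [[16, 8], [-48, -24]].
Row 1: (16)·1 + (8)·y = 0
Row 2: (-48)·1 + (-24)·y = 0
Solving gives y = -2.
Check: L·(1, -2) = (2, -4) = 2·(1, -2).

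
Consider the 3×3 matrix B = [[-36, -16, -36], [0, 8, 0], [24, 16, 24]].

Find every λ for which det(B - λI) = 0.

-12, 0, 8

Compute the characteristic polynomial p(lambda) = det(lambda·I - B).
Expanding along the first row, p(lambda) = lambda^3 + 4·lambda^2 - 96·lambda.
Since p(0) = 0, lambda = 0 is a root.
Factor out lambda: p(lambda) = lambda·(lambda^2 + 4·lambda - 96).
The quadratic factors as (lambda + 12)·(lambda - 8).
Eigenvalues: -12, 0, 8.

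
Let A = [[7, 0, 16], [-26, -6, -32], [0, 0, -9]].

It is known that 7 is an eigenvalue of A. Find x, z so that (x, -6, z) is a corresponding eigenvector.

3, 0

We need (A - 7I)v = 0.
A - 7I = [[0, 0, 16], [-26, -13, -32], [0, 0, -16]].
Row 1: (0)·x + (0)·-6 + (16)·z = 0
Row 2: (-26)·x + (-13)·-6 + (-32)·z = 0
Row 3: (0)·x + (0)·-6 + (-16)·z = 0
Solving gives x = 3, z = 0.
Check: A·(3, -6, 0) = (21, -42, 0) = 7·(3, -6, 0).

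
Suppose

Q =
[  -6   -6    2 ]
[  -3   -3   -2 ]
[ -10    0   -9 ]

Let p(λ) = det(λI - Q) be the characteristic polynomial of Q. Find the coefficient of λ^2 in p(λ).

18

The coefficient of λ^2 of det(λI - Q) is −trace(Q).
trace(Q) = (-6) + (-3) + (-9) = -18, so the coefficient is 18.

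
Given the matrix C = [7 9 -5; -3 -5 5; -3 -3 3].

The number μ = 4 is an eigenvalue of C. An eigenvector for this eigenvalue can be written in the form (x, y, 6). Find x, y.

-8, 6

We need (C - 4I)v = 0.
C - 4I = [[3, 9, -5], [-3, -9, 5], [-3, -3, -1]].
Row 1: (3)·x + (9)·y + (-5)·6 = 0
Row 2: (-3)·x + (-9)·y + (5)·6 = 0
Row 3: (-3)·x + (-3)·y + (-1)·6 = 0
Solving gives x = -8, y = 6.
Check: C·(-8, 6, 6) = (-32, 24, 24) = 4·(-8, 6, 6).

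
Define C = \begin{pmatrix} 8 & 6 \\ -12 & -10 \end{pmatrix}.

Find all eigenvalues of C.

-4, 2

det(C - λI) = (8 - λ)(-10 - λ) - (6)·(-12) = λ^2 + 2λ - 8.
This factors as (λ + 4)·(λ - 2) = 0.
Eigenvalues: -4, 2.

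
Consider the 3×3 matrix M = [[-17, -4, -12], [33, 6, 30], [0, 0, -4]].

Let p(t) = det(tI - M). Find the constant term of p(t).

120

p(t) = t^3 + 15t^2 + 74t + 120.
The constant term is 120.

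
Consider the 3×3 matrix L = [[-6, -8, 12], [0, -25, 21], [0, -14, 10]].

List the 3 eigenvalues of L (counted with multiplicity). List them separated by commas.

-11, -6, -4

Set up det(λI - L) = 0.
Expanding the 3×3 determinant: p(λ) = λ^3 + 21λ^2 + 134λ + 264.
Since p(-4) = 0, λ = -4 is a root.
Factor out (λ + 4): p(λ) = (λ + 4)·(λ^2 + 17λ + 66).
The quadratic factors as (λ + 11)·(λ + 6).
Eigenvalues: -11, -6, -4.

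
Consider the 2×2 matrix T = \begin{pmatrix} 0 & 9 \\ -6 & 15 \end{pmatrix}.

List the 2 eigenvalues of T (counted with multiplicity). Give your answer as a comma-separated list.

6, 9

det(T - lambda·I) = (0 - lambda)(15 - lambda) - (9)·(-6) = lambda^2 - 15·lambda + 54.
This factors as (lambda - 6)·(lambda - 9) = 0.
Eigenvalues: 6, 9.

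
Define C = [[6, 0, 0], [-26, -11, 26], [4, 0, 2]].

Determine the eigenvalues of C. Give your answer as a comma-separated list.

Compute the characteristic polynomial p(λ) = det(λI - C).
Expanding the 3×3 determinant: p(λ) = λ^3 + 3λ^2 - 76λ + 132.
Try λ = 2: p(2) = 0, so 2 is a root.
Dividing by (λ - 2) leaves λ^2 + 5λ - 66.
The quadratic factors as (λ + 11)·(λ - 6).
Eigenvalues: -11, 2, 6.

-11, 2, 6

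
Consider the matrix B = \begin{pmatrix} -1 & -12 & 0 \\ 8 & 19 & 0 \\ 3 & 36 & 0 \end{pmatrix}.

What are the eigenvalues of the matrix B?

The characteristic polynomial is p(t) = det(tI - B).
Expanding the 3×3 determinant: p(t) = t^3 - 18t^2 + 77t.
Since p(0) = 0, t = 0 is a root.
Factor out t: p(t) = t·(t^2 - 18t + 77).
The quadratic factors as (t - 7)·(t - 11).
Eigenvalues: 0, 7, 11.

0, 7, 11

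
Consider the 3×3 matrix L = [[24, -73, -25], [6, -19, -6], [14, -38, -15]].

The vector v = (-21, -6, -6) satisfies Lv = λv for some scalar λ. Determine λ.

-4

Compute Lv: L·(-21, -6, -6) = (84, 24, 24).
Since Lv = λv, compare component 1: 84 = λ·-21, so λ = -4.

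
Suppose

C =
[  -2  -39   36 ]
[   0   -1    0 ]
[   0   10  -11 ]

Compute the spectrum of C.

-11, -2, -1

Set up det(tI - C) = 0.
Expanding along the first row, p(t) = t^3 + 14t^2 + 35t + 22.
Since p(-1) = 0, t = -1 is a root.
Dividing by (t + 1) leaves t^2 + 13t + 22.
The quadratic factors as (t + 11)·(t + 2).
Eigenvalues: -11, -2, -1.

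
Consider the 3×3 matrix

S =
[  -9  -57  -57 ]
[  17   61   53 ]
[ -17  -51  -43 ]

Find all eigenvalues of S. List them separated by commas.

Set up det(sI - S) = 0.
Expanding the 3×3 determinant: p(s) = s^3 - 9s^2 - 82s + 720.
Rational-root test: s = 8 gives p(8) = 0.
Dividing by (s - 8) leaves s^2 - s - 90.
The quadratic factors as (s + 9)·(s - 10).
Eigenvalues: -9, 8, 10.

-9, 8, 10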